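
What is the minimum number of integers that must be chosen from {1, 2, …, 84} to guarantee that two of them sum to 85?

Partition {1, …, 84} into 42 pairs: {1,84}, {2,83}, …, {42,43}.
Choosing 42 integers — say the integers 1 through 42 — takes one from each pair and avoids the property.
Choosing 43 forces two into the same pair by pigeonhole, and those sum to 85. So 43.

43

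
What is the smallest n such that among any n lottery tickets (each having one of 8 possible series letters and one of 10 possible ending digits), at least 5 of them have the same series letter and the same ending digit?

There are 8 × 10 = 80 (series letter, ending digit) combinations acting as pigeonholes.
With 80 × 4 = 320 lottery tickets we could place exactly 4 in each, with no (series letter, ending digit) pair reaching 5.
One more forces some (series letter, ending digit) pair to hold 5, so 320 + 1 = 321.

321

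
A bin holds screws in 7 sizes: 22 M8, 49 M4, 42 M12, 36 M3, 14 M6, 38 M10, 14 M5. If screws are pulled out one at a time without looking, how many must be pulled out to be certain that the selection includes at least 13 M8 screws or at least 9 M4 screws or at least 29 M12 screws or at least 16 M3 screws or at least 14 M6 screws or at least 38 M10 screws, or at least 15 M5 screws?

128

Each of the 7 sizes has its own threshold; avoid all of them simultaneously.
The worst case stops just short of every target: 12 M8, 8 M4, 28 M12, 15 M3, 13 M6, 37 M10, 14 M5 — 12 + 8 + 28 + 15 + 13 + 37 + 14 = 127 screws.
One more screw must push some size to its target, so 127 + 1 = 128.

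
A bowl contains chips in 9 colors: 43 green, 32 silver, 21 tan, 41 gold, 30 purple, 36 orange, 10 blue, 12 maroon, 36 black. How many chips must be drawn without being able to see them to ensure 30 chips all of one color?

218

In the worst case we take at most 29 of each color, but all 21 tan, all 10 blue, and all 12 maroon (fewer than 29), giving 29 + 29 + 21 + 29 + 29 + 29 + 10 + 12 + 29 = 217.
One more chip then forces some color to 30, so 217 + 1 = 218.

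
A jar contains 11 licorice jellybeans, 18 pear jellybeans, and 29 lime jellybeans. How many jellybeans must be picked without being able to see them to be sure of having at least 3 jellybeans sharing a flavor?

The worst case takes 2 jellybeans of each flavor without reaching 3 of any: 3 × 2 = 6.
The next jellybean must bring some flavor to 3, so 6 + 1 = 7.

7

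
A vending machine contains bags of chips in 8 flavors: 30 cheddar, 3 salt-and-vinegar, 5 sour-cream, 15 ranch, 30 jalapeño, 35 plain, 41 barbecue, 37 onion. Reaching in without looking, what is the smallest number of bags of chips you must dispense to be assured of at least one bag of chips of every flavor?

194

The hardest flavor to obtain is salt-and-vinegar: we could draw every other bag of chips first — 196 − 3 = 193 bags of chips — without a single salt-and-vinegar one.
The next draw must be salt-and-vinegar, so 193 + 1 = 194.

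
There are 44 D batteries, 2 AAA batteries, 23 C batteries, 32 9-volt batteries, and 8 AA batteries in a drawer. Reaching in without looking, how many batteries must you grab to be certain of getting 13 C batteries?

The worst case draws every non-C battery first: 44 + 2 + 32 + 8 = 86.
The next 13 draws are then forced to be C, giving 86 + 13 = 99.

99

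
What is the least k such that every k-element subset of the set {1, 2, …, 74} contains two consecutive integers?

38

Partition {1, …, 74} into 37 pairs: {1,2}, {3,4}, …, {73,74}.
Choosing 37 integers — say the 37 even numbers 2, 4, …, 74 — takes one from each pair and avoids the property.
Choosing 38 forces two into the same pair by pigeonhole, and those are consecutive. So 38.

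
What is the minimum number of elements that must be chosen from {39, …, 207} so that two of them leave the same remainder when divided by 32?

33

Use the pigeonhole principle on residue classes: group the integers by remainder mod 32; there are 32 residue classes, each nonempty in this range.
Choosing one from each class (32 integers) avoids any shared remainder.
One more choice must repeat a class, so two differ by a multiple of 32. Hence 32 + 1 = 33.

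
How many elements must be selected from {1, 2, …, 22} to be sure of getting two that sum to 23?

Partition {1, …, 22} into 11 pairs: {1,22}, {2,21}, …, {11,12}.
Choosing 11 integers — say the integers 1 through 11 — takes one from each pair and avoids the property.
Choosing 12 forces two into the same pair by pigeonhole, and those sum to 23. So 12.

12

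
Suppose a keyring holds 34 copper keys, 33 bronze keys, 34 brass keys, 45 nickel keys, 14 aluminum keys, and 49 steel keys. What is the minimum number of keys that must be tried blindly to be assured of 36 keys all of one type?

186

In the worst case we take at most 35 of each type, but all 34 copper, all 33 bronze, all 34 brass, and all 14 aluminum (fewer than 35), giving 34 + 33 + 34 + 35 + 14 + 35 = 185.
One more key then forces some type to 36, so 185 + 1 = 186.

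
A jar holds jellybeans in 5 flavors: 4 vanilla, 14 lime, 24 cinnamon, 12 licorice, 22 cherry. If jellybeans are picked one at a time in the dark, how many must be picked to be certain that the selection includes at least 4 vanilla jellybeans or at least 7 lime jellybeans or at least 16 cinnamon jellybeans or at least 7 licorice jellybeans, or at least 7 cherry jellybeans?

The worst case stops just short of every target: 3 vanilla, 6 lime, 15 cinnamon, 6 licorice, 6 cherry — 3 + 6 + 15 + 6 + 6 = 36 jellybeans.
One more jellybean must push some flavor to its target, so 36 + 1 = 37.

37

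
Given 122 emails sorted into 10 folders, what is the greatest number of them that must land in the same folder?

13

The 122 emails fall into 10 folders.
If each of the 10 folders held at most 12, the total would be at most 10 × 12 = 120 < 122, a contradiction.
So at least one holds ⌈122/10⌉ = 13.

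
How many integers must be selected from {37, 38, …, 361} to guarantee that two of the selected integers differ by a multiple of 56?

Use the pigeonhole principle on residue classes: group the integers by remainder mod 56; there are 56 residue classes, each nonempty in this range.
Choosing one from each class (56 integers) avoids any shared remainder.
One more choice must repeat a class, so two differ by a multiple of 56. Hence 56 + 1 = 57.

57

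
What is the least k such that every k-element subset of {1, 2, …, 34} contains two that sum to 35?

Partition {1, …, 34} into 17 pairs: {1,34}, {2,33}, …, {17,18}.
Choosing 17 integers — say the integers 1 through 17 — takes one from each pair and avoids the property.
Choosing 18 forces two into the same pair by pigeonhole, and those sum to 35. So 18.

18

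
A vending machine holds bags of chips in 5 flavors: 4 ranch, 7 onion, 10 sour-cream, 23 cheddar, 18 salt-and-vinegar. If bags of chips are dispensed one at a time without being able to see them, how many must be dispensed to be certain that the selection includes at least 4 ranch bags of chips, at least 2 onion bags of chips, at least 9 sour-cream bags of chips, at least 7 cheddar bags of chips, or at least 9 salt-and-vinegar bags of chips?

27

Each of the 5 flavors has its own threshold; avoid all of them simultaneously.
The worst case stops just short of every target: 3 ranch, 1 onion, 8 sour-cream, 6 cheddar, 8 salt-and-vinegar — 3 + 1 + 8 + 6 + 8 = 26 bags of chips.
One more bag of chips must push some flavor to its target, so 26 + 1 = 27.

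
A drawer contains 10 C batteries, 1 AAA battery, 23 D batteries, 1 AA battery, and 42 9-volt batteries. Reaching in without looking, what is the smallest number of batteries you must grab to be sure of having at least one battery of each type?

77

The hardest type to obtain is AAA: we could draw every other battery first — 77 − 1 = 76 batteries — without a single AAA one.
The next draw must be AAA, so 76 + 1 = 77.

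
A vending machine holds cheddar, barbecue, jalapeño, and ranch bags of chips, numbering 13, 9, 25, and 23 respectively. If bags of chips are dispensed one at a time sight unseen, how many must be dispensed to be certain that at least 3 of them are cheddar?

60

To avoid cheddar bags of chips as long as possible, exhaust the other 3 flavors first.
The worst case draws every non-cheddar bag of chips first: 9 + 25 + 23 = 57.
The next 3 draws are then forced to be cheddar, giving 57 + 3 = 60.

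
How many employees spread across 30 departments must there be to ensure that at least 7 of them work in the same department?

There are 30 departments acting as pigeonholes.
With 30 × 6 = 180 employees we could place exactly 6 in each, with no class reaching 7.
One more forces some class to hold 7, so 180 + 1 = 181.

181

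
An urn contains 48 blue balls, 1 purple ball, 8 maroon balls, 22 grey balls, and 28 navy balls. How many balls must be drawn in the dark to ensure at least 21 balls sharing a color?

70

Treat the 5 colors as pigeonholes.
In the worst case we take at most 20 of each color, but all 1 purple and all 8 maroon (fewer than 20), giving 20 + 1 + 8 + 20 + 20 = 69.
One more ball then forces some color to 21, so 69 + 1 = 70.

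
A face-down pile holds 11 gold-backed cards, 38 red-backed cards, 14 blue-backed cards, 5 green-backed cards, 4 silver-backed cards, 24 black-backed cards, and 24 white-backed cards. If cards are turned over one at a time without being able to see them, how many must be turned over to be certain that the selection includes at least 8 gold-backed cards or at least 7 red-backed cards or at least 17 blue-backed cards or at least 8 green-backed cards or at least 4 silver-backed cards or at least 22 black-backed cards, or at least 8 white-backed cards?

64

The worst case stops just short of every target: 7 gold-backed, 6 red-backed, all 14 blue-backed, all 5 green-backed, 3 silver-backed, 21 black-backed, 7 white-backed — 7 + 6 + 14 + 5 + 3 + 21 + 7 = 63 cards.
One more card must push some back color to its target, so 63 + 1 = 64.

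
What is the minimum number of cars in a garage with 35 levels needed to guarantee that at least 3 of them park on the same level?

71

There are 35 levels acting as pigeonholes.
With 35 × 2 = 70 cars we could place exactly 2 in each, with no class reaching 3.
One more forces some class to hold 3, so 70 + 1 = 71.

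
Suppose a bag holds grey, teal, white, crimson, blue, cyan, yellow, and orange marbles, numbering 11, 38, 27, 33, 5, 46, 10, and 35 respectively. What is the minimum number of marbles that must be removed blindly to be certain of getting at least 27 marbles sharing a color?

157

In the worst case we take at most 26 of each color, but all 11 grey, all 5 blue, and all 10 yellow (fewer than 26), giving 11 + 26 + 26 + 26 + 5 + 26 + 10 + 26 = 156.
One more marble then forces some color to 27, so 156 + 1 = 157.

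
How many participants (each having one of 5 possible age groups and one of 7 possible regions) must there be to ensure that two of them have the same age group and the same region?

There are 5 × 7 = 35 (age group, region) combinations acting as pigeonholes.
With 35 participants we could place one in each, avoiding any repeat.
One more forces some (age group, region) pair to hold 2, so 35 + 1 = 36.

36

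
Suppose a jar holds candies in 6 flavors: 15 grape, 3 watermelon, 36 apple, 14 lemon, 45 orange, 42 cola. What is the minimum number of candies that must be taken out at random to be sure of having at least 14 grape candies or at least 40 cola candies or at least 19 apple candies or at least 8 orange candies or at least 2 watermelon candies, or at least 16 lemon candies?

The worst case stops just short of every target: 13 grape, 1 watermelon, 18 apple, all 14 lemon, 7 orange, 39 cola — 13 + 1 + 18 + 14 + 7 + 39 = 92 candies.
One more candy must push some flavor to its target, so 92 + 1 = 93.

93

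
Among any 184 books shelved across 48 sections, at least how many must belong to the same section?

If each of the 48 sections held at most 3, the total would be at most 48 × 3 = 144 < 184, a contradiction.
So at least one holds ⌈184/48⌉ = 4.

4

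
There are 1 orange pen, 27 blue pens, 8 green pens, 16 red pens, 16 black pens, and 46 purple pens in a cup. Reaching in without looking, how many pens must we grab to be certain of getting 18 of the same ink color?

In the worst case we take at most 17 of each ink color, but all 1 orange, all 8 green, all 16 red, and all 16 black (fewer than 17), giving 1 + 17 + 8 + 16 + 16 + 17 = 75.
One more pen then forces some ink color to 18, so 75 + 1 = 76.

76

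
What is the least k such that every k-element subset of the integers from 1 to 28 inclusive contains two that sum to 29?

15

Partition {1, …, 28} into 14 pairs: {1,28}, {2,27}, …, {14,15}.
Choosing 14 integers — say the integers 1 through 14 — takes one from each pair and avoids the property.
Choosing 15 forces two into the same pair by pigeonhole, and those sum to 29. So 15.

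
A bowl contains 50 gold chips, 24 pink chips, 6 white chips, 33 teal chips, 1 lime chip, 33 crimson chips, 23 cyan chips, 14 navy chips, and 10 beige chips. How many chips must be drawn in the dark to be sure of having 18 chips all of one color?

In the worst case we take at most 17 of each color, but all 6 white, all 1 lime, all 14 navy, and all 10 beige (fewer than 17), giving 17 + 17 + 6 + 17 + 1 + 17 + 17 + 14 + 10 = 116.
One more chip then forces some color to 18, so 116 + 1 = 117.

117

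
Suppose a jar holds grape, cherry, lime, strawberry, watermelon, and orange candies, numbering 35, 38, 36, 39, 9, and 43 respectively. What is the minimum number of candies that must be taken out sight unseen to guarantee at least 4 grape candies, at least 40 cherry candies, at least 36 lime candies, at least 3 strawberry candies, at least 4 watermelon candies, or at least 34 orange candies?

115

The worst case stops just short of every target: 3 grape, all 38 cherry, 35 lime, 2 strawberry, 3 watermelon, 33 orange — 3 + 38 + 35 + 2 + 3 + 33 = 114 candies.
One more candy must push some flavor to its target, so 114 + 1 = 115.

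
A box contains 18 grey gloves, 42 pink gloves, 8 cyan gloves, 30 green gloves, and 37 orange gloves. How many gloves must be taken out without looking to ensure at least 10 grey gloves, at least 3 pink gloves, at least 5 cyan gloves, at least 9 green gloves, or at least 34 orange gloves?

Each of the 5 colors has its own threshold; avoid all of them simultaneously.
The worst case stops just short of every target: 9 grey, 2 pink, 4 cyan, 8 green, 33 orange — 9 + 2 + 4 + 8 + 33 = 56 gloves.
One more glove must push some color to its target, so 56 + 1 = 57.

57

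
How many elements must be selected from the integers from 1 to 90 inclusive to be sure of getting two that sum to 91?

46

Partition {1, …, 90} into 45 pairs: {1,90}, {2,89}, …, {45,46}.
Choosing 45 integers — say the integers 1 through 45 — takes one from each pair and avoids the property.
Choosing 46 forces two into the same pair by pigeonhole, and those sum to 91. So 46.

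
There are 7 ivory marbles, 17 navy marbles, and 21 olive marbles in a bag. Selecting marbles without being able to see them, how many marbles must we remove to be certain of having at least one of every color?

The hardest color to obtain is ivory: we could draw every other marble first — 45 − 7 = 38 marbles — without a single ivory one.
The next draw must be ivory, so 38 + 1 = 39.

39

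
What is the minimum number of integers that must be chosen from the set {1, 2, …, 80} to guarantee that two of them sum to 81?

Partition {1, …, 80} into 40 pairs: {1,80}, {2,79}, …, {40,41}.
Choosing 40 integers — say the integers 1 through 40 — takes one from each pair and avoids the property.
Choosing 41 forces two into the same pair by pigeonhole, and those sum to 81. So 41.

41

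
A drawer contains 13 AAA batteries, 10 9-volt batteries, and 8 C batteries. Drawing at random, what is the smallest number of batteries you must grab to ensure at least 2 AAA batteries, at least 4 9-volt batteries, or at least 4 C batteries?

8

The worst case stops just short of every target: 1 AAA, 3 9-volt, 3 C — 1 + 3 + 3 = 7 batteries.
One more battery must push some type to its target, so 7 + 1 = 8.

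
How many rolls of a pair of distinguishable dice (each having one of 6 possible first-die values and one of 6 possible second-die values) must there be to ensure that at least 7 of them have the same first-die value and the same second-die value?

217

There are 6 × 6 = 36 (first-die value, second-die value) combinations acting as pigeonholes.
With 36 × 6 = 216 rolls of a pair of distinguishable dice we could place exactly 6 in each, with no (first-die value, second-die value) pair reaching 7.
One more forces some (first-die value, second-die value) pair to hold 7, so 216 + 1 = 217.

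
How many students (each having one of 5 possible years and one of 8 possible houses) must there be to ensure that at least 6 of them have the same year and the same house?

201

There are 5 × 8 = 40 (year, house) combinations acting as pigeonholes.
With 40 × 5 = 200 students we could place exactly 5 in each, with no (year, house) pair reaching 6.
One more forces some (year, house) pair to hold 6, so 200 + 1 = 201.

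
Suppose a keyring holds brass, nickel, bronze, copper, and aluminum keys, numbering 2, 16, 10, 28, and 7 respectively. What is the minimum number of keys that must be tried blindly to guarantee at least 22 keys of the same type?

57

Treat the 5 types as pigeonholes.
In the worst case we take at most 21 of each type, but all 2 brass, all 16 nickel, all 10 bronze, and all 7 aluminum (fewer than 21), giving 2 + 16 + 10 + 21 + 7 = 56.
One more key then forces some type to 22, so 56 + 1 = 57.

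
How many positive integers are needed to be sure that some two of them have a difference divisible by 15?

16

Use the pigeonhole principle on residue classes: two integers differ by a multiple of 15 exactly when they share a remainder mod 15.
There are 15 residue classes mod 15, so 15 integers can all lie in distinct classes.
One more integer must repeat a residue, giving a difference divisible by 15. So n = 15 + 1 = 16.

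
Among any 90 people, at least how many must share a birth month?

8

There are 12 months of the year, which serve as the pigeonholes.
If each of the 12 months of the year held at most 7, the total would be at most 12 × 7 = 84 < 90, a contradiction.
So at least one holds ⌈90/12⌉ = 8.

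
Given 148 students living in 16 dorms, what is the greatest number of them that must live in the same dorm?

The 148 students fall into 16 dorms.
If each of the 16 dorms held at most 9, the total would be at most 16 × 9 = 144 < 148, a contradiction.
So at least one holds ⌈148/16⌉ = 10.

10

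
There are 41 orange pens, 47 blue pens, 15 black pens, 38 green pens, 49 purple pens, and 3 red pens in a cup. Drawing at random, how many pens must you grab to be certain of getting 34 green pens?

189

To avoid green pens as long as possible, exhaust the other 5 ink colors first.
The worst case draws every non-green pen first: 41 + 47 + 15 + 49 + 3 = 155.
The next 34 draws are then forced to be green, giving 155 + 34 = 189.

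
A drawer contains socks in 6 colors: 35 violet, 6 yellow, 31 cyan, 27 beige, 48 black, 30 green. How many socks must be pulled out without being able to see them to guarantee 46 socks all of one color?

Treat the 6 colors as pigeonholes.
In the worst case we take at most 45 of each color, but all 35 violet, all 6 yellow, all 31 cyan, all 27 beige, and all 30 green (fewer than 45), giving 35 + 6 + 31 + 27 + 45 + 30 = 174.
One more sock then forces some color to 46, so 174 + 1 = 175.

175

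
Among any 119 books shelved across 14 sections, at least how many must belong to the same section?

9

The 119 books fall into 14 sections.
If each of the 14 sections held at most 8, the total would be at most 14 × 8 = 112 < 119, a contradiction.
So at least one holds ⌈119/14⌉ = 9.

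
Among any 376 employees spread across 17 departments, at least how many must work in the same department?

The 376 employees fall into 17 departments.
If each of the 17 departments held at most 22, the total would be at most 17 × 22 = 374 < 376, a contradiction.
So at least one holds ⌈376/17⌉ = 23.

23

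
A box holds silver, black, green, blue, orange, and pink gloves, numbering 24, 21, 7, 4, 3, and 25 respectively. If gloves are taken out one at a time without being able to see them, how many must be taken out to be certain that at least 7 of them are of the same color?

Treat the 6 colors as pigeonholes.
In the worst case we take at most 6 of each color, but all 4 blue and all 3 orange (fewer than 6), giving 6 + 6 + 6 + 4 + 3 + 6 = 31.
One more glove then forces some color to 7, so 31 + 1 = 32.

32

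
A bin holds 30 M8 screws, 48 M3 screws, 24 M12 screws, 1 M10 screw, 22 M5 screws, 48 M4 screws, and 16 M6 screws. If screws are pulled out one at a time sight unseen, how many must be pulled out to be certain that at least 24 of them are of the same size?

In the worst case we take at most 23 of each size, but all 1 M10, all 22 M5, and all 16 M6 (fewer than 23), giving 23 + 23 + 23 + 1 + 22 + 23 + 16 = 131.
One more screw then forces some size to 24, so 131 + 1 = 132.

132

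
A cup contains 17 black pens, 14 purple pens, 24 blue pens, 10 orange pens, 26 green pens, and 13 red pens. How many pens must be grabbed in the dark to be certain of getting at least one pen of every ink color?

The hardest ink color to obtain is orange: we could draw every other pen first — 104 − 10 = 94 pens — without a single orange one.
The next draw must be orange, so 94 + 1 = 95.

95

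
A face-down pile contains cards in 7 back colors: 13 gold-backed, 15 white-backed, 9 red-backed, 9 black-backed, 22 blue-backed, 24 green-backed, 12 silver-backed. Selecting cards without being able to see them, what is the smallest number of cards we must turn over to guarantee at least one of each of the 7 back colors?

96

The hardest back color to obtain is red-backed: we could draw every other card first — 104 − 9 = 95 cards — without a single red-backed one.
The next draw must be red-backed, so 95 + 1 = 96.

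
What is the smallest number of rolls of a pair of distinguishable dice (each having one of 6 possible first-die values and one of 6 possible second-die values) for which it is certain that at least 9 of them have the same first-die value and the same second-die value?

289

There are 6 × 6 = 36 (first-die value, second-die value) combinations acting as pigeonholes.
With 36 × 8 = 288 rolls of a pair of distinguishable dice we could place exactly 8 in each, with no (first-die value, second-die value) pair reaching 9.
One more forces some (first-die value, second-die value) pair to hold 9, so 288 + 1 = 289.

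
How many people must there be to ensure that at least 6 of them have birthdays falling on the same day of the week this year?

There are 7 days of the week acting as pigeonholes.
With 7 × 5 = 35 people we could place exactly 5 in each, with no class reaching 6.
One more forces some class to hold 6, so 35 + 1 = 36.

36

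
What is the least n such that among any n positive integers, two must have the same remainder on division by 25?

26

Use the pigeonhole principle on residue classes: two integers differ by a multiple of 25 exactly when they share a remainder mod 25.
There are 25 residue classes mod 25, so 25 integers can all lie in distinct classes.
One more integer must repeat a residue, giving a difference divisible by 25. So n = 25 + 1 = 26.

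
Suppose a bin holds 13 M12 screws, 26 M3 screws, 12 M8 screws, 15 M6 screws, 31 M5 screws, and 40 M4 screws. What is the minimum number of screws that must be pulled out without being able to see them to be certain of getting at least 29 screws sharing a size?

In the worst case we take at most 28 of each size, but all 13 M12, all 26 M3, all 12 M8, and all 15 M6 (fewer than 28), giving 13 + 26 + 12 + 15 + 28 + 28 = 122.
One more screw then forces some size to 29, so 122 + 1 = 123.

123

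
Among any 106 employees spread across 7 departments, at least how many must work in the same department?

16

The 106 employees fall into 7 departments.
If each of the 7 departments held at most 15, the total would be at most 7 × 15 = 105 < 106, a contradiction.
So at least one holds ⌈106/7⌉ = 16.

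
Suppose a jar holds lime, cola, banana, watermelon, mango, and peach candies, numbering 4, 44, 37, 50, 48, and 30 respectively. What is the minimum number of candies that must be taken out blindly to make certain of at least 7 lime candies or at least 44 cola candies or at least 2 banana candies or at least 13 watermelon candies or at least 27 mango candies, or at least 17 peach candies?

The worst case stops just short of every target: all 4 lime, 43 cola, 1 banana, 12 watermelon, 26 mango, 16 peach — 4 + 43 + 1 + 12 + 26 + 16 = 102 candies.
One more candy must push some flavor to its target, so 102 + 1 = 103.

103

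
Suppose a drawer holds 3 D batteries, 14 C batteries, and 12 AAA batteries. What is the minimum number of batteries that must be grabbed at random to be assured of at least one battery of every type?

27

The hardest type to obtain is D: we could draw every other battery first — 29 − 3 = 26 batteries — without a single D one.
The next draw must be D, so 26 + 1 = 27.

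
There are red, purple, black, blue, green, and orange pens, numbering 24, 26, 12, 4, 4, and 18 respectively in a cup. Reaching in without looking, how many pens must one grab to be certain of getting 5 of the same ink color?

25

The worst case takes 4 pens of each ink color without reaching 5 of any: 6 × 4 = 24.
The next pen must bring some ink color to 5, so 24 + 1 = 25.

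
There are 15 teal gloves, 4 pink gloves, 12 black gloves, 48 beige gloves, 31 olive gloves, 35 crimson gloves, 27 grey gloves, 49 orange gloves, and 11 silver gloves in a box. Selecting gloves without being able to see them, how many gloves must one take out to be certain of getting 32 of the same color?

In the worst case we take at most 31 of each color, but all 15 teal, all 4 pink, all 12 black, all 27 grey, and all 11 silver (fewer than 31), giving 15 + 4 + 12 + 31 + 31 + 31 + 27 + 31 + 11 = 193.
One more glove then forces some color to 32, so 193 + 1 = 194.

194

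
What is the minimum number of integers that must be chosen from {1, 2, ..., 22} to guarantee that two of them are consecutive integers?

Partition {1, …, 22} into 11 pairs: {1,2}, {3,4}, …, {21,22}.
Choosing 11 integers — say the 11 even numbers 2, 4, …, 22 — takes one from each pair and avoids the property.
Choosing 12 forces two into the same pair by pigeonhole, and those are consecutive. So 12.

12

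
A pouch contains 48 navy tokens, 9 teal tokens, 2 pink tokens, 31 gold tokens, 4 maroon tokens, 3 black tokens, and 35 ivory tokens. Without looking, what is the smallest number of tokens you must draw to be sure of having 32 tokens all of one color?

In the worst case we take at most 31 of each color, but all 9 teal, all 2 pink, all 4 maroon, and all 3 black (fewer than 31), giving 31 + 9 + 2 + 31 + 4 + 3 + 31 = 111.
One more token then forces some color to 32, so 111 + 1 = 112.

112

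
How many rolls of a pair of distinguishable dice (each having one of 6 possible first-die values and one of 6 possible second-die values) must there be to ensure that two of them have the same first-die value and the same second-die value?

There are 6 × 6 = 36 (first-die value, second-die value) combinations acting as pigeonholes.
With 36 rolls of a pair of distinguishable dice we could place one in each, avoiding any repeat.
One more forces some (first-die value, second-die value) pair to hold 2, so 36 + 1 = 37.

37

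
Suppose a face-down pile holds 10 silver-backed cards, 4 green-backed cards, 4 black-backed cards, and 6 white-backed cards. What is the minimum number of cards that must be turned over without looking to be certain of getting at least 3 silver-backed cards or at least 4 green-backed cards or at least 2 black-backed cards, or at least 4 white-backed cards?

10

Each of the 4 back colors has its own threshold; avoid all of them simultaneously.
The worst case stops just short of every target: 2 silver-backed, 3 green-backed, 1 black-backed, 3 white-backed — 2 + 3 + 1 + 3 = 9 cards.
One more card must push some back color to its target, so 9 + 1 = 10.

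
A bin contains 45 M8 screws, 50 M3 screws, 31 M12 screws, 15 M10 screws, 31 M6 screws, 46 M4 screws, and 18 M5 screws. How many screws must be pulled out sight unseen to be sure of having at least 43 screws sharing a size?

222

In the worst case we take at most 42 of each size, but all 31 M12, all 15 M10, all 31 M6, and all 18 M5 (fewer than 42), giving 42 + 42 + 31 + 15 + 31 + 42 + 18 = 221.
One more screw then forces some size to 43, so 221 + 1 = 222.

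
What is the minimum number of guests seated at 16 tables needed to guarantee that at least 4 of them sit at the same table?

49

There are 16 tables acting as pigeonholes.
With 16 × 3 = 48 guests we could place exactly 3 in each, with no class reaching 4.
One more forces some class to hold 4, so 48 + 1 = 49.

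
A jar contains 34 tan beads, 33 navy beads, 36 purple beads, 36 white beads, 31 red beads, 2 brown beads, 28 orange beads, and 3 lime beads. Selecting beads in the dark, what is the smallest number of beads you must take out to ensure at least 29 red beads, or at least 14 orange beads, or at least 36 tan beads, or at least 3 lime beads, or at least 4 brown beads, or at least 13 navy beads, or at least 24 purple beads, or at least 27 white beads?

141

The worst case stops just short of every target: all 34 tan, 12 navy, 23 purple, 26 white, 28 red, all 2 brown, 13 orange, 2 lime — 34 + 12 + 23 + 26 + 28 + 2 + 13 + 2 = 140 beads.
One more bead must push some color to its target, so 140 + 1 = 141.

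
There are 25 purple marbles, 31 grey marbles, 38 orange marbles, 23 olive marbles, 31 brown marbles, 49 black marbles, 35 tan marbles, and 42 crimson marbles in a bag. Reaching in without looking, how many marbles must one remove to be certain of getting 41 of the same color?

264

Treat the 8 colors as pigeonholes.
In the worst case we take at most 40 of each color, but all 25 purple, all 31 grey, all 38 orange, all 23 olive, all 31 brown, and all 35 tan (fewer than 40), giving 25 + 31 + 38 + 23 + 31 + 40 + 35 + 40 = 263.
One more marble then forces some color to 41, so 263 + 1 = 264.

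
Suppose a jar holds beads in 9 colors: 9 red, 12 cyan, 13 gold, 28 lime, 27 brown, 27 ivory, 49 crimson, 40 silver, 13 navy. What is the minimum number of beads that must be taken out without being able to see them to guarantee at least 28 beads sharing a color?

183

In the worst case we take at most 27 of each color, but all 9 red, all 12 cyan, all 13 gold, and all 13 navy (fewer than 27), giving 9 + 12 + 13 + 27 + 27 + 27 + 27 + 27 + 13 = 182.
One more bead then forces some color to 28, so 182 + 1 = 183.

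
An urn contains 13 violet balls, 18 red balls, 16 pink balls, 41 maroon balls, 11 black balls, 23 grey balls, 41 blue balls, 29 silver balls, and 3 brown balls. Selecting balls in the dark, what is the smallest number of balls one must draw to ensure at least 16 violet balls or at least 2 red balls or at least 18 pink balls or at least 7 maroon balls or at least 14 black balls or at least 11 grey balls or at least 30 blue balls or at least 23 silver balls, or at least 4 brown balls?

The worst case stops just short of every target: all 13 violet, 1 red, all 16 pink, 6 maroon, all 11 black, 10 grey, 29 blue, 22 silver, 3 brown — 13 + 1 + 16 + 6 + 11 + 10 + 29 + 22 + 3 = 111 balls.
One more ball must push some color to its target, so 111 + 1 = 112.

112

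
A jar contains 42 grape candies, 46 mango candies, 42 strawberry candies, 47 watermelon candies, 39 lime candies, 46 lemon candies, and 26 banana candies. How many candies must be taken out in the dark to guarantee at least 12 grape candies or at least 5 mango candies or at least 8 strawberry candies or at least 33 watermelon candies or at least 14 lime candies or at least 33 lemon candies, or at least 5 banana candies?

The worst case stops just short of every target: 11 grape, 4 mango, 7 strawberry, 32 watermelon, 13 lime, 32 lemon, 4 banana — 11 + 4 + 7 + 32 + 13 + 32 + 4 = 103 candies.
One more candy must push some flavor to its target, so 103 + 1 = 104.

104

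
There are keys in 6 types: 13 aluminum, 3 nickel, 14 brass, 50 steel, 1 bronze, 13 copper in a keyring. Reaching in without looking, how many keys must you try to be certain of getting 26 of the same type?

Treat the 6 types as pigeonholes.
In the worst case we take at most 25 of each type, but all 13 aluminum, all 3 nickel, all 14 brass, all 1 bronze, and all 13 copper (fewer than 25), giving 13 + 3 + 14 + 25 + 1 + 13 = 69.
One more key then forces some type to 26, so 69 + 1 = 70.

70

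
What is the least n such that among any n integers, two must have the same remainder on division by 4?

5

Use the pigeonhole principle on residue classes: two integers differ by a multiple of 4 exactly when they share a remainder mod 4.
There are 4 residue classes mod 4, so 4 integers can all lie in distinct classes.
One more integer must repeat a residue, giving a difference divisible by 4. So n = 4 + 1 = 5.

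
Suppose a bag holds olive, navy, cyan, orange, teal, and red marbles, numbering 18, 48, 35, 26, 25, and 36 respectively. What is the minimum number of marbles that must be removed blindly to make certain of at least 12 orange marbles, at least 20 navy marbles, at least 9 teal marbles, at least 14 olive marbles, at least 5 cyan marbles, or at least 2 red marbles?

57

The worst case stops just short of every target: 13 olive, 19 navy, 4 cyan, 11 orange, 8 teal, 1 red — 13 + 19 + 4 + 11 + 8 + 1 = 56 marbles.
One more marble must push some color to its target, so 56 + 1 = 57.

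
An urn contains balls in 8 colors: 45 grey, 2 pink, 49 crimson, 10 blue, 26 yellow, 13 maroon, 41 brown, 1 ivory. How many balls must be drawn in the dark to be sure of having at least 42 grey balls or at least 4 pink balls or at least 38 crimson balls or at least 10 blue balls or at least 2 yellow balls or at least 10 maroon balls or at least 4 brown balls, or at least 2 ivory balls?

104

Each of the 8 colors has its own threshold; avoid all of them simultaneously.
The worst case stops just short of every target: 41 grey, all 2 pink, 37 crimson, 9 blue, 1 yellow, 9 maroon, 3 brown, 1 ivory — 41 + 2 + 37 + 9 + 1 + 9 + 3 + 1 = 103 balls.
One more ball must push some color to its target, so 103 + 1 = 104.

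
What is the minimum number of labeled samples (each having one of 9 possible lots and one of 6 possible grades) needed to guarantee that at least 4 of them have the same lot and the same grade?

163

There are 9 × 6 = 54 (lot, grade) combinations acting as pigeonholes.
With 54 × 3 = 162 labeled samples we could place exactly 3 in each, with no (lot, grade) pair reaching 4.
One more forces some (lot, grade) pair to hold 4, so 162 + 1 = 163.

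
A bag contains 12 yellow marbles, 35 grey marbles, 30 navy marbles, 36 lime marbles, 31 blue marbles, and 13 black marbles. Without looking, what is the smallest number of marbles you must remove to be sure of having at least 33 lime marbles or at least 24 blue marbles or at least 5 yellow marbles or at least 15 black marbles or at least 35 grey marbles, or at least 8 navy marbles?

114

The worst case stops just short of every target: 4 yellow, 34 grey, 7 navy, 32 lime, 23 blue, all 13 black — 4 + 34 + 7 + 32 + 23 + 13 = 113 marbles.
One more marble must push some color to its target, so 113 + 1 = 114.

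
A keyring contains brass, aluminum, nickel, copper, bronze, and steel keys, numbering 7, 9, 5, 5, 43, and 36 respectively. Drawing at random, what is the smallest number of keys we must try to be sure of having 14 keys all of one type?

53

In the worst case we take at most 13 of each type, but all 7 brass, all 9 aluminum, all 5 nickel, and all 5 copper (fewer than 13), giving 7 + 9 + 5 + 5 + 13 + 13 = 52.
One more key then forces some type to 14, so 52 + 1 = 53.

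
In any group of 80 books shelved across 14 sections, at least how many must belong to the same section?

The 80 books fall into 14 sections.
If each of the 14 sections held at most 5, the total would be at most 14 × 5 = 70 < 80, a contradiction.
So at least one holds ⌈80/14⌉ = 6.

6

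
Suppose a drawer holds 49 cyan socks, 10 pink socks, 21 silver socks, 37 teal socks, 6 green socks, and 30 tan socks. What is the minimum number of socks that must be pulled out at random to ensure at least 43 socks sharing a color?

147

In the worst case we take at most 42 of each color, but all 10 pink, all 21 silver, all 37 teal, all 6 green, and all 30 tan (fewer than 42), giving 42 + 10 + 21 + 37 + 6 + 30 = 146.
One more sock then forces some color to 43, so 146 + 1 = 147.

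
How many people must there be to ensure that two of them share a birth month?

13

There are 12 months of the year acting as pigeonholes.
With 12 people we could place one in each, avoiding any repeat.
One more forces some class to hold 2, so 12 + 1 = 13.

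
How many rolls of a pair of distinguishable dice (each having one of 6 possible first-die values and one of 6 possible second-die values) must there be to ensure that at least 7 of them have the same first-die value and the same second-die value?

There are 6 × 6 = 36 (first-die value, second-die value) combinations acting as pigeonholes.
With 36 × 6 = 216 rolls of a pair of distinguishable dice we could place exactly 6 in each, with no (first-die value, second-die value) pair reaching 7.
One more forces some (first-die value, second-die value) pair to hold 7, so 216 + 1 = 217.

217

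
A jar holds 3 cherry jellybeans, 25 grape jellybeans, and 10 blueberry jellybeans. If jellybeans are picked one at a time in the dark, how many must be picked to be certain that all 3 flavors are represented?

The hardest flavor to obtain is cherry: we could draw every other jellybean first — 38 − 3 = 35 jellybeans — without a single cherry one.
The next draw must be cherry, so 35 + 1 = 36.

36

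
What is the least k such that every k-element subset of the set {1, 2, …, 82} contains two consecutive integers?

42

Partition {1, …, 82} into 41 pairs: {1,2}, {3,4}, …, {81,82}.
Choosing 41 integers — say the 41 even numbers 2, 4, …, 82 — takes one from each pair and avoids the property.
Choosing 42 forces two into the same pair by pigeonhole, and those are consecutive. So 42.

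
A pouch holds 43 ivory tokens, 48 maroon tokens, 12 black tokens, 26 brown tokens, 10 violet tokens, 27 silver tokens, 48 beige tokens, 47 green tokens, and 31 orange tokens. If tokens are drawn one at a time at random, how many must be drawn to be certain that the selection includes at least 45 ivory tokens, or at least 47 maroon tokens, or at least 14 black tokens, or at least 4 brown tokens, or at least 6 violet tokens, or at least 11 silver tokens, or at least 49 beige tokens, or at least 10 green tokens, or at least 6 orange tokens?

182

The worst case stops just short of every target: all 43 ivory, 46 maroon, all 12 black, 3 brown, 5 violet, 10 silver, 48 beige, 9 green, 5 orange — 43 + 46 + 12 + 3 + 5 + 10 + 48 + 9 + 5 = 181 tokens.
One more token must push some color to its target, so 181 + 1 = 182.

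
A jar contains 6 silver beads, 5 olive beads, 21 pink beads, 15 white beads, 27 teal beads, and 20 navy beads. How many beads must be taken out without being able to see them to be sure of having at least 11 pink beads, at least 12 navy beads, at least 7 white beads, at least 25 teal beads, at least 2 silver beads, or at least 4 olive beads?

56

Each of the 6 colors has its own threshold; avoid all of them simultaneously.
The worst case stops just short of every target: 1 silver, 3 olive, 10 pink, 6 white, 24 teal, 11 navy — 1 + 3 + 10 + 6 + 24 + 11 = 55 beads.
One more bead must push some color to its target, so 55 + 1 = 56.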